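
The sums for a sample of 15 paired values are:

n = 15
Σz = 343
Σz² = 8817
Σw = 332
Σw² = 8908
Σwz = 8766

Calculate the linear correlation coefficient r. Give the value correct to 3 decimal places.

0.953

r = (nΣwz − ΣwΣz) / √[(nΣw² − (Σw)²)(nΣz² − (Σz)²)]
Numerator: 15×8766 − 332×343 = 17614
Denominator: √[(133620 − 110224)(132255 − 117649)] = √[23396 × 14606] = 18485.7236
r = 17614 / 18485.7236 ≈ 0.953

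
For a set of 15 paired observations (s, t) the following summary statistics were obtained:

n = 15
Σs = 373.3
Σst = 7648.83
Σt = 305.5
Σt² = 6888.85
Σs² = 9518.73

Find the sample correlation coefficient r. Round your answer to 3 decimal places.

0.118

r = (nΣst − ΣsΣt) / √[(nΣs² − (Σs)²)(nΣt² − (Σt)²)]
Numerator: 15×7648.83 − 373.3×305.5 = 689.3
Denominator: √[(142780.95 − 139352.89)(103332.75 − 93330.25)] = √[3428.06 × 10002.5] = 5855.6955
r = 689.3 / 5855.6955 ≈ 0.118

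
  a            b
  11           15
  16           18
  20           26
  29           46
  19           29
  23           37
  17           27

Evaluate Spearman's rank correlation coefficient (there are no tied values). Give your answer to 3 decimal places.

Rank a: 1, 2, 5, 7, 4, 6, 3
Rank b: 1, 2, 3, 7, 5, 6, 4
d = rank(a) − rank(b): 0, 0, 2, 0, -1, 0, -1; Σd² = 6
ρ = 1 − 6Σd² / [n(n²−1)] = 1 − 6×6 / (7×48) = 1 − 36/336 ≈ 0.893

0.893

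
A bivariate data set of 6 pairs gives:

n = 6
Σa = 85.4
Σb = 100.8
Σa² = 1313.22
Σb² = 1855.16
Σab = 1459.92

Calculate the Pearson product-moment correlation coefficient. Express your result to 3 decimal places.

0.200

r = (nΣab − ΣaΣb) / √[(nΣa² − (Σa)²)(nΣb² − (Σb)²)]
Numerator: 6×1459.92 − 85.4×100.8 = 151.2
Denominator: √[(7879.32 − 7293.16)(11130.96 − 10160.64)] = √[586.16 × 970.32] = 754.1636
r = 151.2 / 754.1636 ≈ 0.200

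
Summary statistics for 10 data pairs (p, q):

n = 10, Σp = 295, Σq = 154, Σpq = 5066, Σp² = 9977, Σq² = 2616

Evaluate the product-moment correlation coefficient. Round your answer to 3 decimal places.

0.937

r = (nΣpq − ΣpΣq) / √[(nΣp² − (Σp)²)(nΣq² − (Σq)²)]
Numerator: 10×5066 − 295×154 = 5230
Denominator: √[(99770 − 87025)(26160 − 23716)] = √[12745 × 2444] = 5581.1092
r = 5230 / 5581.1092 ≈ 0.937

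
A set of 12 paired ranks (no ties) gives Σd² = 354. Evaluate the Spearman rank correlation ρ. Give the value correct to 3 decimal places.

ρ = 1 − 6Σd² / [n(n²−1)] = 1 − 6×354 / (12×143)
  = 1 − 2124/1716 = 1 − 1.2378 ≈ -0.238

-0.238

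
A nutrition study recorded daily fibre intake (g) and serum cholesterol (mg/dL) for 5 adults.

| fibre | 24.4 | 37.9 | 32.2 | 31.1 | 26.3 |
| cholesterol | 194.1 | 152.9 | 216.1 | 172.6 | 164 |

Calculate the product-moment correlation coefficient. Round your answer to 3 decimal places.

-0.303

n = 5, Σx = 151.9, Σy = 899.7, Σx² = 4727.51, Σy² = 164439.19, Σxy = 27170.43
nΣxy − ΣxΣy = 135852.15 − 136664.43 = -812.28
nΣx² − (Σx)² = 23637.55 − 23073.61 = 563.94; nΣy² − (Σy)² = 822195.95 − 809460.09 = 12735.86
r = -812.28 / √(563.94 × 12735.86) = -812.28 / 2679.9740 ≈ -0.303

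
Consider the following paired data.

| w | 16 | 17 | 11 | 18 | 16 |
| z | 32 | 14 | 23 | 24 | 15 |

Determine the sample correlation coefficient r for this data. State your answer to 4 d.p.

n = 5, Σw = 78, Σz = 108, Σw² = 1246, Σz² = 2550, Σwz = 1675
nΣwz − ΣwΣz = 8375 − 8424 = -49
nΣw² − (Σw)² = 6230 − 6084 = 146; nΣz² − (Σz)² = 12750 − 11664 = 1086
r = -49 / √(146 × 1086) = -49 / 398.1909 ≈ -0.1231

-0.1231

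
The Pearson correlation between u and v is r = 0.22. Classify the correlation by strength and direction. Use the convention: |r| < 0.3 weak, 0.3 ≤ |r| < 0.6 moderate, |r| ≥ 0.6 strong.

r = 0.22 > 0 so the relationship is positive.
|r| = 0.22, which falls in the weak range.

weak positive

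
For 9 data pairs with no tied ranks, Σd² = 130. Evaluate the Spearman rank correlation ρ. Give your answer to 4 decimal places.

-0.0833

ρ = 1 − 6Σd² / [n(n²−1)] = 1 − 6×130 / (9×80)
  = 1 − 780/720 = 1 − 1.08333 ≈ -0.0833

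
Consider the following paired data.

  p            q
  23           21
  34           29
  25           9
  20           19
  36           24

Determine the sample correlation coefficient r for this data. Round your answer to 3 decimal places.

n = 5, Σp = 138, Σq = 102, Σp² = 4006, Σq² = 2300, Σpq = 2938
nΣpq − ΣpΣq = 14690 − 14076 = 614
nΣp² − (Σp)² = 20030 − 19044 = 986; nΣq² − (Σq)² = 11500 − 10404 = 1096
r = 614 / √(986 × 1096) = 614 / 1039.5461 ≈ 0.591

0.591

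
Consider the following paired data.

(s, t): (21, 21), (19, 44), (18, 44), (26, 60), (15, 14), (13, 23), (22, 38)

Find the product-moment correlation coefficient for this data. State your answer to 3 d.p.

0.712

n = 7, Σs = 134, Σt = 244, Σs² = 2680, Σt² = 10082, Σst = 4974
nΣst − ΣsΣt = 34818 − 32696 = 2122
nΣs² − (Σs)² = 18760 − 17956 = 804; nΣt² − (Σt)² = 70574 − 59536 = 11038
r = 2122 / √(804 × 11038) = 2122 / 2979.0186 ≈ 0.712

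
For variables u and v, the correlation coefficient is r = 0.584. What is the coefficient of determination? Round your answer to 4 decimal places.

r² = (0.584)² = 0.3411

0.3411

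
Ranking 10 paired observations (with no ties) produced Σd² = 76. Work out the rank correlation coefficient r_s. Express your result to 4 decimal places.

ρ = 1 − 6Σd² / [n(n²−1)] = 1 − 6×76 / (10×99)
  = 1 − 456/990 = 1 − 0.46061 ≈ 0.5394

0.5394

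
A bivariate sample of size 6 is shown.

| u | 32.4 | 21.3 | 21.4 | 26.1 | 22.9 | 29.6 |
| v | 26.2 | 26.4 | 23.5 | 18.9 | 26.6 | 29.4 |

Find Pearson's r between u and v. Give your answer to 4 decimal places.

n = 6, Σu = 153.7, Σv = 151, Σu² = 4043.19, Σv² = 3864.78, Σuv = 3886.77
nΣuv − ΣuΣv = 23320.62 − 23208.7 = 111.92
nΣu² − (Σu)² = 24259.14 − 23623.69 = 635.45; nΣv² − (Σv)² = 23188.68 − 22801 = 387.68
r = 111.92 / √(635.45 × 387.68) = 111.92 / 496.3378 ≈ 0.2255

0.2255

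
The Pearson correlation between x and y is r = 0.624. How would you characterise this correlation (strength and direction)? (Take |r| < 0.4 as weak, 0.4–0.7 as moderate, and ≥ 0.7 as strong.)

r = 0.624 > 0 so the relationship is positive.
|r| = 0.624, which falls in the moderate range.

moderate positive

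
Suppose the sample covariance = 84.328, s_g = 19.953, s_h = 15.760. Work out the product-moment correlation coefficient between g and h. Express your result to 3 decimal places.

0.268

r = Cov(g,h) / (s_g · s_h) = 84.328 / (19.953 × 15.760)
  = 84.328 / 314.4593 ≈ 0.268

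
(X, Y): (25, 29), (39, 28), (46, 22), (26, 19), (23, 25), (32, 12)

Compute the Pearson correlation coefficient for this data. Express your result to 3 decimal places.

n = 6, ΣX = 191, ΣY = 135, ΣX² = 6491, ΣY² = 3239, ΣXY = 4282
nΣXY − ΣXΣY = 25692 − 25785 = -93
nΣX² − (ΣX)² = 38946 − 36481 = 2465; nΣY² − (ΣY)² = 19434 − 18225 = 1209
r = -93 / √(2465 × 1209) = -93 / 1726.3212 ≈ -0.054

-0.054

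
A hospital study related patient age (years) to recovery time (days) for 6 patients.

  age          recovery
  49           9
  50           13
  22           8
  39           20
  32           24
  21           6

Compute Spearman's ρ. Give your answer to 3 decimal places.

Rank age: 5, 6, 2, 4, 3, 1
Rank recovery: 3, 4, 2, 5, 6, 1
d = rank(age) − rank(recovery): 2, 2, 0, -1, -3, 0; Σd² = 18
ρ = 1 − 6Σd² / [n(n²−1)] = 1 − 6×18 / (6×35) = 1 − 108/210 ≈ 0.486

0.486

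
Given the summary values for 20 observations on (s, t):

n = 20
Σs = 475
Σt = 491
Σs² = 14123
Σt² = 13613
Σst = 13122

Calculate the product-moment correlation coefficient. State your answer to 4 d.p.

r = (nΣst − ΣsΣt) / √[(nΣs² − (Σs)²)(nΣt² − (Σt)²)]
Numerator: 20×13122 − 475×491 = 29215
Denominator: √[(282460 − 225625)(272260 − 241081)] = √[56835 × 31179] = 42095.8248
r = 29215 / 42095.8248 ≈ 0.6940

0.6940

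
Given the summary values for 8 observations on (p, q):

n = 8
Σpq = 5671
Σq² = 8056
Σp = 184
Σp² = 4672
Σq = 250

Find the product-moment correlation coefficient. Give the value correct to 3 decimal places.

-0.241

r = (nΣpq − ΣpΣq) / √[(nΣp² − (Σp)²)(nΣq² − (Σq)²)]
Numerator: 8×5671 − 184×250 = -632
Denominator: √[(37376 − 33856)(64448 − 62500)] = √[3520 × 1948] = 2618.5798
r = -632 / 2618.5798 ≈ -0.241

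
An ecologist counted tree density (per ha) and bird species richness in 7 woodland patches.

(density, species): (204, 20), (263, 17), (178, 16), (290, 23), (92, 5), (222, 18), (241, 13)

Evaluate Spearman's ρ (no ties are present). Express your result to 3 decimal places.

Rank density: 3, 6, 2, 7, 1, 4, 5
Rank species: 6, 4, 3, 7, 1, 5, 2
d = rank(density) − rank(species): -3, 2, -1, 0, 0, -1, 3; Σd² = 24
ρ = 1 − 6Σd² / [n(n²−1)] = 1 − 6×24 / (7×48) = 1 − 144/336 ≈ 0.571

0.571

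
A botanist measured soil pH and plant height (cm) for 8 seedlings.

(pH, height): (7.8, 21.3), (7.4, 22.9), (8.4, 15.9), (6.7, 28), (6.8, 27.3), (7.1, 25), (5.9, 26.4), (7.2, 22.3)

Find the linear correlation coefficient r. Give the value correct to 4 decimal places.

n = 8, Σx = 57.3, Σy = 189.1, Σx² = 414.35, Σy² = 4579.45, Σxy = 1336.22
nΣxy − ΣxΣy = 10689.76 − 10835.43 = -145.67
nΣx² − (Σx)² = 3314.8 − 3283.29 = 31.51; nΣy² − (Σy)² = 36635.6 − 35758.81 = 876.79
r = -145.67 / √(31.51 × 876.79) = -145.67 / 166.2157 ≈ -0.8764

-0.8764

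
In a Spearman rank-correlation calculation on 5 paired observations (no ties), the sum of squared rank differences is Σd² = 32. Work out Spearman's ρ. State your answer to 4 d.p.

ρ = 1 − 6Σd² / [n(n²−1)] = 1 − 6×32 / (5×24)
  = 1 − 192/120 = 1 − 1.60000 ≈ -0.6000

-0.6000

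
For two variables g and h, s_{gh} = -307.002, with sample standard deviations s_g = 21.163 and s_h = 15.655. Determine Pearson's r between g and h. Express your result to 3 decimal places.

r = Cov(g,h) / (s_g · s_h) = -307.002 / (21.163 × 15.655)
  = -307.002 / 331.3068 ≈ -0.927

-0.927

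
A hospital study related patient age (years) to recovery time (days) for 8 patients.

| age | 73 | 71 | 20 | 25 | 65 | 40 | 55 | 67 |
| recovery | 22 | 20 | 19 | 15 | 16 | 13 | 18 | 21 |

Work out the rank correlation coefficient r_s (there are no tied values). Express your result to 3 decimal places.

0.690

Rank age: 8, 7, 1, 2, 5, 3, 4, 6
Rank recovery: 8, 6, 5, 2, 3, 1, 4, 7
d = rank(age) − rank(recovery): 0, 1, -4, 0, 2, 2, 0, -1; Σd² = 26
ρ = 1 − 6Σd² / [n(n²−1)] = 1 − 6×26 / (8×63) = 1 − 156/504 ≈ 0.690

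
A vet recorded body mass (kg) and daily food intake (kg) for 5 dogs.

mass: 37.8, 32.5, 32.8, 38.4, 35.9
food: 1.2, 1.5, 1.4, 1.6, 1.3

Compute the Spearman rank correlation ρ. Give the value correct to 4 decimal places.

0.0000

Rank mass: 4, 1, 2, 5, 3
Rank food: 1, 4, 3, 5, 2
d = rank(mass) − rank(food): 3, -3, -1, 0, 1; Σd² = 20
ρ = 1 − 6Σd² / [n(n²−1)] = 1 − 6×20 / (5×24) = 1 − 120/120 ≈ 0.0000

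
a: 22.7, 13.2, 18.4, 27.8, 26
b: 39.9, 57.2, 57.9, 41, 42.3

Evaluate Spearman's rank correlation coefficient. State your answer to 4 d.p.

-0.6000

Rank a: 3, 1, 2, 5, 4
Rank b: 1, 4, 5, 2, 3
d = rank(a) − rank(b): 2, -3, -3, 3, 1; Σd² = 32
ρ = 1 − 6Σd² / [n(n²−1)] = 1 − 6×32 / (5×24) = 1 − 192/120 ≈ -0.6000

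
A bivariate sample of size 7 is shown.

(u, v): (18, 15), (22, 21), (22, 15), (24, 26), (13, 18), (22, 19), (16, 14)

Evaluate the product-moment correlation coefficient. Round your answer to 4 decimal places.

n = 7, Σu = 137, Σv = 128, Σu² = 2777, Σv² = 2448, Σuv = 2562
nΣuv − ΣuΣv = 17934 − 17536 = 398
nΣu² − (Σu)² = 19439 − 18769 = 670; nΣv² − (Σv)² = 17136 − 16384 = 752
r = 398 / √(670 × 752) = 398 / 709.8169 ≈ 0.5607

0.5607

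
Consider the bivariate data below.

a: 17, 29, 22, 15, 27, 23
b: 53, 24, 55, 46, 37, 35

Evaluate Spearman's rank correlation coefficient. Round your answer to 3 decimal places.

-0.714

Rank a: 2, 6, 3, 1, 5, 4
Rank b: 5, 1, 6, 4, 3, 2
d = rank(a) − rank(b): -3, 5, -3, -3, 2, 2; Σd² = 60
ρ = 1 − 6Σd² / [n(n²−1)] = 1 − 6×60 / (6×35) = 1 − 360/210 ≈ -0.714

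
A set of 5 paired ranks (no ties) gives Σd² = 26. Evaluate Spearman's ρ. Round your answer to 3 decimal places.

ρ = 1 − 6Σd² / [n(n²−1)] = 1 − 6×26 / (5×24)
  = 1 − 156/120 = 1 − 1.3000 ≈ -0.300

-0.300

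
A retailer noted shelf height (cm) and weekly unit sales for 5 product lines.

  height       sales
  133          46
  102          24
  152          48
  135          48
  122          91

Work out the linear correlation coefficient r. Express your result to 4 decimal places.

0.1908

n = 5, Σx = 644, Σy = 257, Σx² = 84306, Σy² = 15581, Σxy = 33444
nΣxy − ΣxΣy = 167220 − 165508 = 1712
nΣx² − (Σx)² = 421530 − 414736 = 6794; nΣy² − (Σy)² = 77905 − 66049 = 11856
r = 1712 / √(6794 × 11856) = 1712 / 8974.9465 ≈ 0.1908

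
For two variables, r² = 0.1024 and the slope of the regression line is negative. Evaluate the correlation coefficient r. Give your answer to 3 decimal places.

-0.320

|r| = √0.1024 = 0.320
The association is negative, so r = −0.320.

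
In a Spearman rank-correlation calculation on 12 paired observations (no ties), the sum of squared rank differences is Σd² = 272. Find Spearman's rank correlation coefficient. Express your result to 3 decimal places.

ρ = 1 − 6Σd² / [n(n²−1)] = 1 − 6×272 / (12×143)
  = 1 − 1632/1716 = 1 − 0.9510 ≈ 0.049

0.049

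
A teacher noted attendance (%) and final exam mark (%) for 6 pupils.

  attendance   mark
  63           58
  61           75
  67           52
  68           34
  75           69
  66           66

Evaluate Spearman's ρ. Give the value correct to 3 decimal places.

-0.371

Rank attendance: 2, 1, 4, 5, 6, 3
Rank mark: 3, 6, 2, 1, 5, 4
d = rank(attendance) − rank(mark): -1, -5, 2, 4, 1, -1; Σd² = 48
ρ = 1 − 6Σd² / [n(n²−1)] = 1 − 6×48 / (6×35) = 1 − 288/210 ≈ -0.371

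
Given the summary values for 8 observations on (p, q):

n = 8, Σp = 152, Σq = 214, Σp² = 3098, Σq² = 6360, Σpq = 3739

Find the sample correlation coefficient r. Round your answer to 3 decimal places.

r = (nΣpq − ΣpΣq) / √[(nΣp² − (Σp)²)(nΣq² − (Σq)²)]
Numerator: 8×3739 − 152×214 = -2616
Denominator: √[(24784 − 23104)(50880 − 45796)] = √[1680 × 5084] = 2922.5195
r = -2616 / 2922.5195 ≈ -0.895

-0.895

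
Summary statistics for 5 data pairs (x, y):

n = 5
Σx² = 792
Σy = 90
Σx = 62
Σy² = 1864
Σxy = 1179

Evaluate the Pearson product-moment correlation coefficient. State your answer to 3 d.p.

r = (nΣxy − ΣxΣy) / √[(nΣx² − (Σx)²)(nΣy² − (Σy)²)]
Numerator: 5×1179 − 62×90 = 315
Denominator: √[(3960 − 3844)(9320 − 8100)] = √[116 × 1220] = 376.1914
r = 315 / 376.1914 ≈ 0.837

0.837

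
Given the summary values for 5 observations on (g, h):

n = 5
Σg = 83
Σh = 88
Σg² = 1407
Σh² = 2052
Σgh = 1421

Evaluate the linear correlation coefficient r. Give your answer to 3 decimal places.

r = (nΣgh − ΣgΣh) / √[(nΣg² − (Σg)²)(nΣh² − (Σh)²)]
Numerator: 5×1421 − 83×88 = -199
Denominator: √[(7035 − 6889)(10260 − 7744)] = √[146 × 2516] = 606.0825
r = -199 / 606.0825 ≈ -0.328

-0.328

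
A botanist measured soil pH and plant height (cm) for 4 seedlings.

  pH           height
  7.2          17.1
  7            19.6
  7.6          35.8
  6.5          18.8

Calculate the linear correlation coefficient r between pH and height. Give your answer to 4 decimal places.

0.7238

n = 4, Σx = 28.3, Σy = 91.3, Σx² = 200.85, Σy² = 2311.65, Σxy = 654.6
nΣxy − ΣxΣy = 2618.4 − 2583.79 = 34.61
nΣx² − (Σx)² = 803.4 − 800.89 = 2.51; nΣy² − (Σy)² = 9246.6 − 8335.69 = 910.91
r = 34.61 / √(2.51 × 910.91) = 34.61 / 47.8161 ≈ 0.7238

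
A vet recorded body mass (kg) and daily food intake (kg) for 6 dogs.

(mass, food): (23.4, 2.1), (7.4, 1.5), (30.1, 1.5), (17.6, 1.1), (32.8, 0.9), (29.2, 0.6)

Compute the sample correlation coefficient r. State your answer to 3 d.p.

-0.336

n = 6, Σx = 140.5, Σy = 7.7, Σx² = 3746.57, Σy² = 11.29, Σxy = 171.79
nΣxy − ΣxΣy = 1030.74 − 1081.85 = -51.11
nΣx² − (Σx)² = 22479.42 − 19740.25 = 2739.17; nΣy² − (Σy)² = 67.74 − 59.29 = 8.45
r = -51.11 / √(2739.17 × 8.45) = -51.11 / 152.1381 ≈ -0.336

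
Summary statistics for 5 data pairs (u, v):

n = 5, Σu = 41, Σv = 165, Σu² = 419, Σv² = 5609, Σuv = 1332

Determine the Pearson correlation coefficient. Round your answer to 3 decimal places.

-0.180

r = (nΣuv − ΣuΣv) / √[(nΣu² − (Σu)²)(nΣv² − (Σv)²)]
Numerator: 5×1332 − 41×165 = -105
Denominator: √[(2095 − 1681)(28045 − 27225)] = √[414 × 820] = 582.6491
r = -105 / 582.6491 ≈ -0.180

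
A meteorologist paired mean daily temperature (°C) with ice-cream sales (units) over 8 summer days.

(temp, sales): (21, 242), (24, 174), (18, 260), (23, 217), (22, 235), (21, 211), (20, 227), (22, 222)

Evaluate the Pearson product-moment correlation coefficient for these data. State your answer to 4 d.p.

n = 8, Σx = 171, Σy = 1788, Σx² = 3679, Σy² = 404088, Σxy = 37954
nΣxy − ΣxΣy = 303632 − 305748 = -2116
nΣx² − (Σx)² = 29432 − 29241 = 191; nΣy² − (Σy)² = 3232704 − 3196944 = 35760
r = -2116 / √(191 × 35760) = -2116 / 2613.4575 ≈ -0.8097

-0.8097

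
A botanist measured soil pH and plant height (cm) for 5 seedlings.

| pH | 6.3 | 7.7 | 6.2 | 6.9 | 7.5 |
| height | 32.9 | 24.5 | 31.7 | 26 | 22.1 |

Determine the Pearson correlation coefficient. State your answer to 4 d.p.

-0.9307

n = 5, Σx = 34.6, Σy = 137.2, Σx² = 241.28, Σy² = 3851.96, Σxy = 937.61
nΣxy − ΣxΣy = 4688.05 − 4747.12 = -59.07
nΣx² − (Σx)² = 1206.4 − 1197.16 = 9.24; nΣy² − (Σy)² = 19259.8 − 18823.84 = 435.96
r = -59.07 / √(9.24 × 435.96) = -59.07 / 63.4687 ≈ -0.9307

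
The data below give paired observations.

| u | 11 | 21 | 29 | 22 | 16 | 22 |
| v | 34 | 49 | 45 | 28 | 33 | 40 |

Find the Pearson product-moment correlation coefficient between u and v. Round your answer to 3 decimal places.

0.469

n = 6, Σu = 121, Σv = 229, Σu² = 2627, Σv² = 9055, Σuv = 4732
nΣuv − ΣuΣv = 28392 − 27709 = 683
nΣu² − (Σu)² = 15762 − 14641 = 1121; nΣv² − (Σv)² = 54330 − 52441 = 1889
r = 683 / √(1121 × 1889) = 683 / 1455.1869 ≈ 0.469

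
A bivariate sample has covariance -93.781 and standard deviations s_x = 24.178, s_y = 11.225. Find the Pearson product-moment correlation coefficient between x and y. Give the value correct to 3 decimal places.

-0.346

r = Cov(x,y) / (s_x · s_y) = -93.781 / (24.178 × 11.225)
  = -93.781 / 271.3981 ≈ -0.346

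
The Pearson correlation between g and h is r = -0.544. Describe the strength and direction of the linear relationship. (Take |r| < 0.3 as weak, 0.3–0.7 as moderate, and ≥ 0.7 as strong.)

r = -0.544 < 0 so the relationship is negative.
|r| = 0.544, which falls in the moderate range.

moderate negative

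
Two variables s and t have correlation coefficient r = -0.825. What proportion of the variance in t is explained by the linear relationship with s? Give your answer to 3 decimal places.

r² = (-0.825)² = 0.681

0.681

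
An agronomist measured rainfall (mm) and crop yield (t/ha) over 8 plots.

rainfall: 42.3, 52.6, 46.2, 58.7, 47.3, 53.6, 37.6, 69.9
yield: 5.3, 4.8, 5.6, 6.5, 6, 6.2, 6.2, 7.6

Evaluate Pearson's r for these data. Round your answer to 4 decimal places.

0.6361

n = 8, Σx = 408.2, Σy = 48.2, Σx² = 21546.2, Σy² = 295.38, Σxy = 2497.42
nΣxy − ΣxΣy = 19979.36 − 19675.24 = 304.12
nΣx² − (Σx)² = 172369.6 − 166627.24 = 5742.36; nΣy² − (Σy)² = 2363.04 − 2323.24 = 39.8
r = 304.12 / √(5742.36 × 39.8) = 304.12 / 478.0648 ≈ 0.6361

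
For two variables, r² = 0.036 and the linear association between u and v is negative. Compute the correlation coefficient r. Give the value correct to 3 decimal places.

|r| = √0.036 = 0.190
The association is negative, so r = −0.190.

-0.190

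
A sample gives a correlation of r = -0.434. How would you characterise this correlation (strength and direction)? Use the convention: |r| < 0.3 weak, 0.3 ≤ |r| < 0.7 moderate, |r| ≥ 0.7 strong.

r = -0.434 < 0 so the relationship is negative.
|r| = 0.434, which falls in the moderate range.

moderate negative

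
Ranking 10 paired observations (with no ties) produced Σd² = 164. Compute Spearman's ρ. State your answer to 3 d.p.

0.006

ρ = 1 − 6Σd² / [n(n²−1)] = 1 − 6×164 / (10×99)
  = 1 − 984/990 = 1 − 0.9939 ≈ 0.006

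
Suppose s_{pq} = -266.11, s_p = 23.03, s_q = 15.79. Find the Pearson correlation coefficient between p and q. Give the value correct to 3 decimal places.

r = Cov(p,q) / (s_p · s_q) = -266.11 / (23.03 × 15.79)
  = -266.11 / 363.6437 ≈ -0.732

-0.732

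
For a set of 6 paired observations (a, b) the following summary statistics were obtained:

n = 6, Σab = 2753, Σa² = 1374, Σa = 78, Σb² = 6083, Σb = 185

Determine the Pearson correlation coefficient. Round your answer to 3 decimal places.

r = (nΣab − ΣaΣb) / √[(nΣa² − (Σa)²)(nΣb² − (Σb)²)]
Numerator: 6×2753 − 78×185 = 2088
Denominator: √[(8244 − 6084)(36498 − 34225)] = √[2160 × 2273] = 2215.7798
r = 2088 / 2215.7798 ≈ 0.942

0.942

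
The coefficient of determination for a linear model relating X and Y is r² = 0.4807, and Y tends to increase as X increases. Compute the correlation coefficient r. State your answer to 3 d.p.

0.693

|r| = √0.4807 = 0.693
The association is positive, so r = 0.693.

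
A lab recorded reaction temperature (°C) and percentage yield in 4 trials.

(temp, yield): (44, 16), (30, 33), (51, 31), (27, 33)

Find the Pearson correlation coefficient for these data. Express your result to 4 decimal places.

n = 4, Σx = 152, Σy = 113, Σx² = 6166, Σy² = 3395, Σxy = 4166
nΣxy − ΣxΣy = 16664 − 17176 = -512
nΣx² − (Σx)² = 24664 − 23104 = 1560; nΣy² − (Σy)² = 13580 − 12769 = 811
r = -512 / √(1560 × 811) = -512 / 1124.7933 ≈ -0.4552

-0.4552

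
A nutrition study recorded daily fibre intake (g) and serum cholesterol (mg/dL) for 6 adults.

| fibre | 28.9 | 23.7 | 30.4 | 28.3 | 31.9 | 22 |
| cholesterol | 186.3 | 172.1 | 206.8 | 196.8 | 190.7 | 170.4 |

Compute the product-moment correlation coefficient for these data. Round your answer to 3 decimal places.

n = 6, Σx = 165.2, Σy = 1123.1, Σx² = 4623.56, Σy² = 211225.23, Σxy = 31151.13
nΣxy − ΣxΣy = 186906.78 − 185536.12 = 1370.66
nΣx² − (Σx)² = 27741.36 − 27291.04 = 450.32; nΣy² − (Σy)² = 1267351.38 − 1261353.61 = 5997.77
r = 1370.66 / √(450.32 × 5997.77) = 1370.66 / 1643.4463 ≈ 0.834

0.834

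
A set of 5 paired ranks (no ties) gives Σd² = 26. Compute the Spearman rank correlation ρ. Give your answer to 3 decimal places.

ρ = 1 − 6Σd² / [n(n²−1)] = 1 − 6×26 / (5×24)
  = 1 − 156/120 = 1 − 1.3000 ≈ -0.300

-0.300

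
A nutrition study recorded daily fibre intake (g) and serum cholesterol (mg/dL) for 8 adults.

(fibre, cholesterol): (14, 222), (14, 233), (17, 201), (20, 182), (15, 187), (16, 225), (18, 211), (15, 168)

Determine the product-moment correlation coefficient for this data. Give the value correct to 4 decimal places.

-0.3465

n = 8, Σx = 129, Σy = 1629, Σx² = 2111, Σy² = 335437, Σxy = 26150
nΣxy − ΣxΣy = 209200 − 210141 = -941
nΣx² − (Σx)² = 16888 − 16641 = 247; nΣy² − (Σy)² = 2683496 − 2653641 = 29855
r = -941 / √(247 × 29855) = -941 / 2715.5451 ≈ -0.3465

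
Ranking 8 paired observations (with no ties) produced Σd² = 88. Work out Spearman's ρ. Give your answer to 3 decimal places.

-0.048

ρ = 1 − 6Σd² / [n(n²−1)] = 1 − 6×88 / (8×63)
  = 1 − 528/504 = 1 − 1.0476 ≈ -0.048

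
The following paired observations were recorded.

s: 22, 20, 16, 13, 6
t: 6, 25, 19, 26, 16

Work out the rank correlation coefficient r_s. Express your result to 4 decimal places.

Rank s: 5, 4, 3, 2, 1
Rank t: 1, 4, 3, 5, 2
d = rank(s) − rank(t): 4, 0, 0, -3, -1; Σd² = 26
ρ = 1 − 6Σd² / [n(n²−1)] = 1 − 6×26 / (5×24) = 1 − 156/120 ≈ -0.3000

-0.3000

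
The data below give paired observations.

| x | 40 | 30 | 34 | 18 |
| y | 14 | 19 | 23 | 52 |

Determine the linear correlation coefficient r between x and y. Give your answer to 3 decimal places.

n = 4, Σx = 122, Σy = 108, Σx² = 3980, Σy² = 3790, Σxy = 2848
nΣxy − ΣxΣy = 11392 − 13176 = -1784
nΣx² − (Σx)² = 15920 − 14884 = 1036; nΣy² − (Σy)² = 15160 − 11664 = 3496
r = -1784 / √(1036 × 3496) = -1784 / 1903.1174 ≈ -0.937

-0.937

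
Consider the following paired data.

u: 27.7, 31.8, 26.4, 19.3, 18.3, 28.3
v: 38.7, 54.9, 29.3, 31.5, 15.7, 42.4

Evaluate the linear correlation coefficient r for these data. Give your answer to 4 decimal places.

0.8736

n = 6, Σu = 151.8, Σv = 212.5, Σu² = 3983.76, Σv² = 8406.69, Σuv = 5686.51
nΣuv − ΣuΣv = 34119.06 − 32257.5 = 1861.56
nΣu² − (Σu)² = 23902.56 − 23043.24 = 859.32; nΣv² − (Σv)² = 50440.14 − 45156.25 = 5283.89
r = 1861.56 / √(859.32 × 5283.89) = 1861.56 / 2130.8572 ≈ 0.8736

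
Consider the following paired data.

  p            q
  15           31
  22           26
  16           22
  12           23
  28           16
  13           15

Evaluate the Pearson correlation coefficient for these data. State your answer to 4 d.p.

n = 6, Σp = 106, Σq = 133, Σp² = 2062, Σq² = 3131, Σpq = 2308
nΣpq − ΣpΣq = 13848 − 14098 = -250
nΣp² − (Σp)² = 12372 − 11236 = 1136; nΣq² − (Σq)² = 18786 − 17689 = 1097
r = -250 / √(1136 × 1097) = -250 / 1116.3297 ≈ -0.2239

-0.2239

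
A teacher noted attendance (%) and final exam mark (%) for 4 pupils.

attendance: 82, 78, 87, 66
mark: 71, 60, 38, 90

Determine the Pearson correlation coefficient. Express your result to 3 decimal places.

-0.889

n = 4, Σx = 313, Σy = 259, Σx² = 24733, Σy² = 18185, Σxy = 19748
nΣxy − ΣxΣy = 78992 − 81067 = -2075
nΣx² − (Σx)² = 98932 − 97969 = 963; nΣy² − (Σy)² = 72740 − 67081 = 5659
r = -2075 / √(963 × 5659) = -2075 / 2334.4415 ≈ -0.889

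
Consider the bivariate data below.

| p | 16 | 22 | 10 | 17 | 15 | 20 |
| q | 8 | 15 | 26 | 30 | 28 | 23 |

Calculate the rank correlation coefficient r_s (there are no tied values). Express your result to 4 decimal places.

-0.3143

Rank p: 3, 6, 1, 4, 2, 5
Rank q: 1, 2, 4, 6, 5, 3
d = rank(p) − rank(q): 2, 4, -3, -2, -3, 2; Σd² = 46
ρ = 1 − 6Σd² / [n(n²−1)] = 1 − 6×46 / (6×35) = 1 − 276/210 ≈ -0.3143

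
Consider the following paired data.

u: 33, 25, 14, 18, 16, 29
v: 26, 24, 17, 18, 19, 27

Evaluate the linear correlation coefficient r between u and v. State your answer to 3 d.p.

n = 6, Σu = 135, Σv = 131, Σu² = 3331, Σv² = 2955, Σuv = 3107
nΣuv − ΣuΣv = 18642 − 17685 = 957
nΣu² − (Σu)² = 19986 − 18225 = 1761; nΣv² − (Σv)² = 17730 − 17161 = 569
r = 957 / √(1761 × 569) = 957 / 1001.0040 ≈ 0.956

0.956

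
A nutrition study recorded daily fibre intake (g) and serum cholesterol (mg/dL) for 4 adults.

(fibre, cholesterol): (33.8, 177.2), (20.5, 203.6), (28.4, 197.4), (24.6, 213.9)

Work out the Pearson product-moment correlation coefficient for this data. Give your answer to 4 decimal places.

-0.8260

n = 4, Σx = 107.3, Σy = 792.1, Σx² = 2974.41, Σy² = 157572.77, Σxy = 21031.26
nΣxy − ΣxΣy = 84125.04 − 84992.33 = -867.29
nΣx² − (Σx)² = 11897.64 − 11513.29 = 384.35; nΣy² − (Σy)² = 630291.08 − 627422.41 = 2868.67
r = -867.29 / √(384.35 × 2868.67) = -867.29 / 1050.0349 ≈ -0.8260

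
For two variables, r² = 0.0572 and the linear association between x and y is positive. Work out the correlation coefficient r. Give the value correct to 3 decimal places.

|r| = √0.0572 = 0.239
The association is positive, so r = 0.239.

0.239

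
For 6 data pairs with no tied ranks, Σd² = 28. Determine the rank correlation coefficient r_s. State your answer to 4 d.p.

0.2000

ρ = 1 − 6Σd² / [n(n²−1)] = 1 − 6×28 / (6×35)
  = 1 − 168/210 = 1 − 0.80000 ≈ 0.2000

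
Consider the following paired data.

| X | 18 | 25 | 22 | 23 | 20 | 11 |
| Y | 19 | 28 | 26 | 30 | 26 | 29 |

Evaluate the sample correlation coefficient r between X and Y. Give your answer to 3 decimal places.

n = 6, ΣX = 119, ΣY = 158, ΣX² = 2483, ΣY² = 4238, ΣXY = 3143
nΣXY − ΣXΣY = 18858 − 18802 = 56
nΣX² − (ΣX)² = 14898 − 14161 = 737; nΣY² − (ΣY)² = 25428 − 24964 = 464
r = 56 / √(737 × 464) = 56 / 584.7803 ≈ 0.096

0.096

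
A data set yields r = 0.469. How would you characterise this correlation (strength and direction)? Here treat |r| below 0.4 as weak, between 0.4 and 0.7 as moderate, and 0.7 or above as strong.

moderate positive

r = 0.469 > 0 so the relationship is positive.
|r| = 0.469, which falls in the moderate range.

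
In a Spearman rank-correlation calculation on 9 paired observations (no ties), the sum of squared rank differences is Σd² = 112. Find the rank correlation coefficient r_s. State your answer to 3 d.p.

0.067

ρ = 1 − 6Σd² / [n(n²−1)] = 1 − 6×112 / (9×80)
  = 1 − 672/720 = 1 − 0.9333 ≈ 0.067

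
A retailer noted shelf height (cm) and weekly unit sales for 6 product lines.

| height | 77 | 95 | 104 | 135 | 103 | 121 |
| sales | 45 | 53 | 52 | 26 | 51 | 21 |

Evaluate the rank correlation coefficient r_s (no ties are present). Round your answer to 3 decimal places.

Rank height: 1, 2, 4, 6, 3, 5
Rank sales: 3, 6, 5, 2, 4, 1
d = rank(height) − rank(sales): -2, -4, -1, 4, -1, 4; Σd² = 54
ρ = 1 − 6Σd² / [n(n²−1)] = 1 − 6×54 / (6×35) = 1 − 324/210 ≈ -0.543

-0.543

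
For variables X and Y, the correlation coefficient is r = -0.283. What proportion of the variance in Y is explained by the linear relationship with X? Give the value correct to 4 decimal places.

0.0801

r² = (-0.283)² = 0.0801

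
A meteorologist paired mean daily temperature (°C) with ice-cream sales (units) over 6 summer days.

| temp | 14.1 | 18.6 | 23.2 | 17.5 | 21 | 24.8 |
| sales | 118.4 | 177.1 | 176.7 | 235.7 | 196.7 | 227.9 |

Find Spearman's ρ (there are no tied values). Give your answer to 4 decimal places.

0.2571

Rank temp: 1, 3, 5, 2, 4, 6
Rank sales: 1, 3, 2, 6, 4, 5
d = rank(temp) − rank(sales): 0, 0, 3, -4, 0, 1; Σd² = 26
ρ = 1 − 6Σd² / [n(n²−1)] = 1 − 6×26 / (6×35) = 1 − 156/210 ≈ 0.2571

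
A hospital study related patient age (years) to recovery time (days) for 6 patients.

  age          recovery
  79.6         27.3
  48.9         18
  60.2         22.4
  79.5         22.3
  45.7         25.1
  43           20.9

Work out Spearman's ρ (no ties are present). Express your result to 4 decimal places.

Rank age: 6, 3, 4, 5, 2, 1
Rank recovery: 6, 1, 4, 3, 5, 2
d = rank(age) − rank(recovery): 0, 2, 0, 2, -3, -1; Σd² = 18
ρ = 1 − 6Σd² / [n(n²−1)] = 1 − 6×18 / (6×35) = 1 − 108/210 ≈ 0.4857

0.4857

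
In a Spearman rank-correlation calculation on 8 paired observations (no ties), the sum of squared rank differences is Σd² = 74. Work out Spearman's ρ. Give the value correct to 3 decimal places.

0.119

ρ = 1 − 6Σd² / [n(n²−1)] = 1 − 6×74 / (8×63)
  = 1 − 444/504 = 1 − 0.8810 ≈ 0.119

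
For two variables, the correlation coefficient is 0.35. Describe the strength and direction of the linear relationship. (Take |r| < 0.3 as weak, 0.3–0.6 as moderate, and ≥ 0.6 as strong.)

r = 0.35 > 0 so the relationship is positive.
|r| = 0.35, which falls in the moderate range.

moderate positive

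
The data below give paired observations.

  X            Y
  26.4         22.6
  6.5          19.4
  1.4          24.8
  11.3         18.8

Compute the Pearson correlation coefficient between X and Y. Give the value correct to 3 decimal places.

-0.065

n = 4, ΣX = 45.6, ΣY = 85.6, ΣX² = 868.86, ΣY² = 1855.6, ΣXY = 969.9
nΣXY − ΣXΣY = 3879.6 − 3903.36 = -23.76
nΣX² − (ΣX)² = 3475.44 − 2079.36 = 1396.08; nΣY² − (ΣY)² = 7422.4 − 7327.36 = 95.04
r = -23.76 / √(1396.08 × 95.04) = -23.76 / 364.2574 ≈ -0.065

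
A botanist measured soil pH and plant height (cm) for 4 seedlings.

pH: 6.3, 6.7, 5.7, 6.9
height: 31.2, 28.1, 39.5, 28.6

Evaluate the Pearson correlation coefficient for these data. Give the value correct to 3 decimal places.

n = 4, Σx = 25.6, Σy = 127.4, Σx² = 164.68, Σy² = 4141.26, Σxy = 807.32
nΣxy − ΣxΣy = 3229.28 − 3261.44 = -32.16
nΣx² − (Σx)² = 658.72 − 655.36 = 3.36; nΣy² − (Σy)² = 16565.04 − 16230.76 = 334.28
r = -32.16 / √(3.36 × 334.28) = -32.16 / 33.5139 ≈ -0.960

-0.960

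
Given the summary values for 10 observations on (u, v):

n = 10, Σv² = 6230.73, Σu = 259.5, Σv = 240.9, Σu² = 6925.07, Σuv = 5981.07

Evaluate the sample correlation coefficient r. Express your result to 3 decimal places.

-0.946

r = (nΣuv − ΣuΣv) / √[(nΣu² − (Σu)²)(nΣv² − (Σv)²)]
Numerator: 10×5981.07 − 259.5×240.9 = -2702.85
Denominator: √[(69250.7 − 67340.25)(62307.3 − 58032.81)] = √[1910.45 × 4274.49] = 2857.6563
r = -2702.85 / 2857.6563 ≈ -0.946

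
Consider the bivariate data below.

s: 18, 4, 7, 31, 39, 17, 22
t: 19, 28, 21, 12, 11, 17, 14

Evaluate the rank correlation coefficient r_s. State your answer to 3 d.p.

Rank s: 4, 1, 2, 6, 7, 3, 5
Rank t: 5, 7, 6, 2, 1, 4, 3
d = rank(s) − rank(t): -1, -6, -4, 4, 6, -1, 2; Σd² = 110
ρ = 1 − 6Σd² / [n(n²−1)] = 1 − 6×110 / (7×48) = 1 − 660/336 ≈ -0.964

-0.964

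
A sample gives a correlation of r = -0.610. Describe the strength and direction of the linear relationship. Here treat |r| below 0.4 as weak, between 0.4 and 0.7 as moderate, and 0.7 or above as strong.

r = -0.610 < 0 so the relationship is negative.
|r| = 0.610, which falls in the moderate range.

moderate negative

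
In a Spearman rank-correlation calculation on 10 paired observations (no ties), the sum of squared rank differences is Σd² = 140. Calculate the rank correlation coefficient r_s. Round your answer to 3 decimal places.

0.152

ρ = 1 − 6Σd² / [n(n²−1)] = 1 − 6×140 / (10×99)
  = 1 − 840/990 = 1 − 0.8485 ≈ 0.152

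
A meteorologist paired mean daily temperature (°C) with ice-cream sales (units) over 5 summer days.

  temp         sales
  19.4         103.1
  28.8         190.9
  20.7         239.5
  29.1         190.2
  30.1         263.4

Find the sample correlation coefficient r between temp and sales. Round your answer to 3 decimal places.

n = 5, Σx = 128.1, Σy = 987.1, Σx² = 3387.11, Σy² = 209988.27, Σxy = 25918.87
nΣxy − ΣxΣy = 129594.35 − 126447.51 = 3146.84
nΣx² − (Σx)² = 16935.55 − 16409.61 = 525.94; nΣy² − (Σy)² = 1049941.35 − 974366.41 = 75574.94
r = 3146.84 / √(525.94 × 75574.94) = 3146.84 / 6304.5923 ≈ 0.499

0.499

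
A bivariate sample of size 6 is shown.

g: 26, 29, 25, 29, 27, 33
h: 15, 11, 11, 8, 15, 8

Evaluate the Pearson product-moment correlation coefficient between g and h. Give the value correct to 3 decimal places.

n = 6, Σg = 169, Σh = 68, Σg² = 4801, Σh² = 820, Σgh = 1885
nΣgh − ΣgΣh = 11310 − 11492 = -182
nΣg² − (Σg)² = 28806 − 28561 = 245; nΣh² − (Σh)² = 4920 − 4624 = 296
r = -182 / √(245 × 296) = -182 / 269.2954 ≈ -0.676

-0.676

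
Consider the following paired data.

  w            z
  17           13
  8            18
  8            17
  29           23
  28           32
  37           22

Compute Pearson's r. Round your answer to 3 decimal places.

0.589

n = 6, Σw = 127, Σz = 125, Σw² = 3411, Σz² = 2819, Σwz = 2878
nΣwz − ΣwΣz = 17268 − 15875 = 1393
nΣw² − (Σw)² = 20466 − 16129 = 4337; nΣz² − (Σz)² = 16914 − 15625 = 1289
r = 1393 / √(4337 × 1289) = 1393 / 2364.4012 ≈ 0.589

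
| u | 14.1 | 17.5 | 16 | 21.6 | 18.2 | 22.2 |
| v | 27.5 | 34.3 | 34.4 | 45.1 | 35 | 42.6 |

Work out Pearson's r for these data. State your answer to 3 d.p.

0.961

n = 6, Σu = 109.6, Σv = 218.9, Σu² = 2051.7, Σv² = 8189.87, Σuv = 4095.28
nΣuv − ΣuΣv = 24571.68 − 23991.44 = 580.24
nΣu² − (Σu)² = 12310.2 − 12012.16 = 298.04; nΣv² − (Σv)² = 49139.22 − 47917.21 = 1222.01
r = 580.24 / √(298.04 × 1222.01) = 580.24 / 603.4964 ≈ 0.961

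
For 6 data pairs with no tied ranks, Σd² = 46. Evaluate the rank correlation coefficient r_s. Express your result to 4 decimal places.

-0.3143

ρ = 1 − 6Σd² / [n(n²−1)] = 1 − 6×46 / (6×35)
  = 1 − 276/210 = 1 − 1.31429 ≈ -0.3143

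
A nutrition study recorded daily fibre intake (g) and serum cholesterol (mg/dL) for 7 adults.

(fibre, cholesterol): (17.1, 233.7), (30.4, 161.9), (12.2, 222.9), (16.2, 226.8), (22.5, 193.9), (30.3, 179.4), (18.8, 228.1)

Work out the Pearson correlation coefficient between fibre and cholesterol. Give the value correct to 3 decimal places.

-0.911

n = 7, Σx = 147.5, Σy = 1446.7, Σx² = 3405.63, Σy² = 303761.13, Σxy = 29398.42
nΣxy − ΣxΣy = 205788.94 − 213388.25 = -7599.31
nΣx² − (Σx)² = 23839.41 − 21756.25 = 2083.16; nΣy² − (Σy)² = 2126327.91 − 2092940.89 = 33387.02
r = -7599.31 / √(2083.16 × 33387.02) = -7599.31 / 8339.6945 ≈ -0.911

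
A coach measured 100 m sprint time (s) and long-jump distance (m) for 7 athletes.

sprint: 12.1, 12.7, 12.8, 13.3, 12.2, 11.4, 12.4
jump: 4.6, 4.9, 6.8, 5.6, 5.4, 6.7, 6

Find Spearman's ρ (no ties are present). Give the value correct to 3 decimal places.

0.179

Rank sprint: 2, 5, 6, 7, 3, 1, 4
Rank jump: 1, 2, 7, 4, 3, 6, 5
d = rank(sprint) − rank(jump): 1, 3, -1, 3, 0, -5, -1; Σd² = 46
ρ = 1 − 6Σd² / [n(n²−1)] = 1 − 6×46 / (7×48) = 1 − 276/336 ≈ 0.179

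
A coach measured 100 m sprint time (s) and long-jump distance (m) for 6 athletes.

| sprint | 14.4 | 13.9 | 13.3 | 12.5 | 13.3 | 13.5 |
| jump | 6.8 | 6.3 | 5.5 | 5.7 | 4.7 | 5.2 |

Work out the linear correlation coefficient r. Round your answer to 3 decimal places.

n = 6, Σx = 80.9, Σy = 34.2, Σx² = 1092.85, Σy² = 197.8, Σxy = 462.6
nΣxy − ΣxΣy = 2775.6 − 2766.78 = 8.82
nΣx² − (Σx)² = 6557.1 − 6544.81 = 12.29; nΣy² − (Σy)² = 1186.8 − 1169.64 = 17.16
r = 8.82 / √(12.29 × 17.16) = 8.82 / 14.5223 ≈ 0.607

0.607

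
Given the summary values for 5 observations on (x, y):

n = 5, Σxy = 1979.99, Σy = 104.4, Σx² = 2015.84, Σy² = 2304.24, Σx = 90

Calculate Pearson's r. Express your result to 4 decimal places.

0.4543

r = (nΣxy − ΣxΣy) / √[(nΣx² − (Σx)²)(nΣy² − (Σy)²)]
Numerator: 5×1979.99 − 90×104.4 = 503.95
Denominator: √[(10079.2 − 8100)(11521.2 − 10899.36)] = √[1979.2 × 621.84] = 1109.3898
r = 503.95 / 1109.3898 ≈ 0.4543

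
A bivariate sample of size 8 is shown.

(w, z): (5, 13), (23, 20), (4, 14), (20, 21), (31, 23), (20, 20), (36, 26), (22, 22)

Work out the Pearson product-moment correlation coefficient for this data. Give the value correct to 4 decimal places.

n = 8, Σw = 161, Σz = 159, Σw² = 4111, Σz² = 3295, Σwz = 3534
nΣwz − ΣwΣz = 28272 − 25599 = 2673
nΣw² − (Σw)² = 32888 − 25921 = 6967; nΣz² − (Σz)² = 26360 − 25281 = 1079
r = 2673 / √(6967 × 1079) = 2673 / 2741.7865 ≈ 0.9749

0.9749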